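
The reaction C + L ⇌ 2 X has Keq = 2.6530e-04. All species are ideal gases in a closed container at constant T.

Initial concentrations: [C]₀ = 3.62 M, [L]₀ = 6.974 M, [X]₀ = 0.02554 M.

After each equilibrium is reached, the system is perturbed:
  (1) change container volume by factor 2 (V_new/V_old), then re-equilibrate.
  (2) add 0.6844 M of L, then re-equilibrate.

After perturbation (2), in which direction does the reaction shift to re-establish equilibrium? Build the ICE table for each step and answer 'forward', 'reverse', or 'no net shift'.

Q₀ = 2.5838e-05 vs Keq = 2.6530e-04 ⇒ Q<K, forward
Step 1:
                  C         L         X
  I            3.62     6.974   0.02554
  C        -0.02791  -0.02791   0.05582
  E           3.592     6.946   0.08136
  solve Keq expr → x = 0.02791; check Q = 2.6530e-04
Then change container volume by factor 2 (V_new/V_old).
Step 2:
                  C         L         X
  I           1.796     3.473   0.04068
  C               0         0         0
  E           1.796     3.473   0.04068
  solve Keq expr → x = 0; check Q = 2.6530e-04
Then add 0.6844 M of L.
Step 3:
                  C         L         X
  I           1.796     4.157   0.04068
  C       -0.001897 -0.001897  0.003794
  E           1.794     4.156   0.04447
  solve Keq expr → x = 0.001897; check Q = 2.6530e-04

Direction: forward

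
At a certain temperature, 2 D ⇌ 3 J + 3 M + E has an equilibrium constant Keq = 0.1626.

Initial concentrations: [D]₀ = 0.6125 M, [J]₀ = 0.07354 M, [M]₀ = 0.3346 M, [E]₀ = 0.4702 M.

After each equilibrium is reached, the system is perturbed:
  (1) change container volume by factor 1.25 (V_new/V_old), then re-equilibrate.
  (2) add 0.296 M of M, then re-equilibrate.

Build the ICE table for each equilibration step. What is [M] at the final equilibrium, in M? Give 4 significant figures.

Q₀ = 1.8673e-05 vs Keq = 0.1626 ⇒ Q<K, forward
Step 1:
                  D         J         M         E
  I          0.6125   0.07354    0.3346    0.4702
  C         -0.2547    0.3821    0.3821    0.1274
  E          0.3578    0.4556    0.7167    0.5976
  solve Keq expr → x = 0.1274; check Q = 0.1626
Then change container volume by factor 1.25 (V_new/V_old).
Step 2:
                  D         J         M         E
  I          0.2862    0.3645    0.5734    0.4781
  C        -0.04067     0.061     0.061   0.02033
  E          0.2455    0.4255    0.6344    0.4984
  solve Keq expr → x = 0.02033; check Q = 0.1626
Then add 0.296 M of M.
Step 3:
                  D         J         M         E
  I          0.2455    0.4255    0.9304    0.4984
  C         0.04585  -0.06878  -0.06878  -0.02293
  E          0.2914    0.3567    0.8616    0.4755
  solve Keq expr → x = -0.02293; check Q = 0.1626

[M]_eq = 0.8616 M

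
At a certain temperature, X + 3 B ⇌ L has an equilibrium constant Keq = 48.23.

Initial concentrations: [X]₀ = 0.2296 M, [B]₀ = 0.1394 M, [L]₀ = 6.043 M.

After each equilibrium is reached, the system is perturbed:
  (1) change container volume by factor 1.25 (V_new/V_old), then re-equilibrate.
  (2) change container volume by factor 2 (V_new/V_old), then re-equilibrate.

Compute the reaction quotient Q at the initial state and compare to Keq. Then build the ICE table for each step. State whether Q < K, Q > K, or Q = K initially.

Q₀ = 9716 vs Keq = 48.23 ⇒ Q>K, reverse
Step 1:
                    X           B           L
  init         0.2296      0.1394       6.043
  Δ            0.1765      0.5296     -0.1765
  eq           0.4061       0.669       5.866
  solve Keq expr → x = -0.1765; check Q = 48.23
Then change container volume by factor 1.25 (V_new/V_old).
Step 2:
                    X           B           L
  init         0.3249      0.5352       4.693
  Δ           0.03631      0.1089    -0.03631
  eq           0.3612      0.6442       4.657
  solve Keq expr → x = -0.03631; check Q = 48.23
Then change container volume by factor 2 (V_new/V_old).
Step 3:
                    X           B           L
  init         0.1806      0.3221       2.328
  Δ           0.08036      0.2411    -0.08036
  eq            0.261      0.5632       2.248
  solve Keq expr → x = -0.08036; check Q = 48.23

Q₀ = 9716; Q > K (proceeds reverse)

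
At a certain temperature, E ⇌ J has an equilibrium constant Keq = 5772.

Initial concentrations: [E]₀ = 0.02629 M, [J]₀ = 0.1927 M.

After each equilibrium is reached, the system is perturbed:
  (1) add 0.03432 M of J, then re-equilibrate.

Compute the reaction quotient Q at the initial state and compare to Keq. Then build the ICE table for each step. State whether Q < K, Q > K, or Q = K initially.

Q₀ = 7.33 vs Keq = 5772 ⇒ Q<K, forward
Step 1:
                   E          J
  I          0.02629     0.1927
  C         -0.02625    0.02625
  E       3.7933e-05      0.219
  solve Keq expr → x = 0.02625; check Q = 5772
Then add 0.03432 M of J.
Step 2:
                   E          J
  I       3.7933e-05     0.2533
  C       5.9449e-06 -5.9449e-06
  E       4.3878e-05     0.2533
  solve Keq expr → x = -5.9449e-06; check Q = 5772

Q₀ = 7.33; Q < K (proceeds forward)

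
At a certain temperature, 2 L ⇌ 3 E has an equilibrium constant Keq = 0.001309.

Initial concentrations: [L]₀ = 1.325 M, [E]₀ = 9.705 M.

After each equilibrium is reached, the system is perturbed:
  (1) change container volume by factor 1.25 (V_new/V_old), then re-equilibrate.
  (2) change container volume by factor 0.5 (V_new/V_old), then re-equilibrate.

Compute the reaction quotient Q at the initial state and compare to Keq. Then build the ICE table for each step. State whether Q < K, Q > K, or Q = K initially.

Q₀ = 520.7 vs Keq = 0.001309 ⇒ Q>K, reverse
Step 1:
                    L           E
  I             1.325       9.705
  C              6.19      -9.285
  E             7.515      0.4197
  solve Keq expr → x = -3.095; check Q = 0.001309
Then change container volume by factor 1.25 (V_new/V_old).
Step 2:
                    L           E
  I             6.012      0.3358
  C          -0.01683     0.02525
  E             5.995       0.361
  solve Keq expr → x = 0.008417; check Q = 0.001309
Then change container volume by factor 0.5 (V_new/V_old).
Step 3:
                    L           E
  I             11.99       0.722
  C           0.09724     -0.1459
  E             12.09      0.5762
  solve Keq expr → x = -0.04862; check Q = 0.001309

Q₀ = 520.7; Q > K (proceeds reverse)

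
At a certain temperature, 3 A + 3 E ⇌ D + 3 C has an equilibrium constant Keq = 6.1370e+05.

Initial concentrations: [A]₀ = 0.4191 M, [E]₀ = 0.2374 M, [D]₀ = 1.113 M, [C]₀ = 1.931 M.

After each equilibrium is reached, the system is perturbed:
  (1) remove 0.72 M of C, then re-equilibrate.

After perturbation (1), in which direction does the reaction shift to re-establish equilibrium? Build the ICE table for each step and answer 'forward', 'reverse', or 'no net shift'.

Direction: forward

Q₀ = 8137 vs Keq = 6.1370e+05 ⇒ Q<K, forward
Step 1:
                   A          E          D          C
  I           0.4191     0.2374      1.113      1.931
  C          -0.1441    -0.1441    0.04803     0.1441
  E            0.275    0.09332      1.161      2.075
  solve Keq expr → x = 0.04803; check Q = 6.1370e+05
Then remove 0.72 M of C.
Step 2:
                   A          E          D          C
  I            0.275    0.09332      1.161      1.355
  C         -0.02491   -0.02491   0.008305    0.02491
  E           0.2501     0.0684      1.169       1.38
  solve Keq expr → x = 0.008305; check Q = 6.1370e+05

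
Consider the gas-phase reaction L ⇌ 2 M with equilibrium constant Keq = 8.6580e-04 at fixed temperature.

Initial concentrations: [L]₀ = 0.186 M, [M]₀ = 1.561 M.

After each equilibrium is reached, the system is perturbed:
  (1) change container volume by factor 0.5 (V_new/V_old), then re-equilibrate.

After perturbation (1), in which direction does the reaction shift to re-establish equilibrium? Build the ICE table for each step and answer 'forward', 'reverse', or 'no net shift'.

Direction: reverse

Q₀ = 13.1 vs Keq = 8.6580e-04 ⇒ Q>K, reverse
Step 1:
                  L         M
  Initial     0.186     1.561
  Change     0.7661    -1.532
  Equil      0.9521   0.02871
  solve Keq expr → x = -0.7661; check Q = 8.6580e-04
Then change container volume by factor 0.5 (V_new/V_old).
Step 2:
                  L         M
  Initial     1.904   0.05742
  Change   0.008365  -0.01673
  Equil       1.913   0.04069
  solve Keq expr → x = -0.008365; check Q = 8.6580e-04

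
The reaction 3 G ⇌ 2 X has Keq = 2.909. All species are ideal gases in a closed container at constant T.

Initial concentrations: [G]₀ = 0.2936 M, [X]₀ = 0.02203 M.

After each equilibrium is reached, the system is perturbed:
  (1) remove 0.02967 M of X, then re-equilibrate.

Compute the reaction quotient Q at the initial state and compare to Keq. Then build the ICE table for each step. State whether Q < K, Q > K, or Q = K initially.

Q₀ = 0.01918 vs Keq = 2.909 ⇒ Q<K, forward
Step 1:
                  G         X
  Initial    0.2936   0.02203
  Change    -0.1325    0.0883
  Equil      0.1611    0.1103
  solve Keq expr → x = 0.04415; check Q = 2.909
Then remove 0.02967 M of X.
Step 2:
                  G         X
  Initial    0.1611   0.08066
  Change   -0.01782   0.01188
  Equil      0.1433   0.09254
  solve Keq expr → x = 0.005941; check Q = 2.909

Q₀ = 0.01918; Q < K (proceeds forward)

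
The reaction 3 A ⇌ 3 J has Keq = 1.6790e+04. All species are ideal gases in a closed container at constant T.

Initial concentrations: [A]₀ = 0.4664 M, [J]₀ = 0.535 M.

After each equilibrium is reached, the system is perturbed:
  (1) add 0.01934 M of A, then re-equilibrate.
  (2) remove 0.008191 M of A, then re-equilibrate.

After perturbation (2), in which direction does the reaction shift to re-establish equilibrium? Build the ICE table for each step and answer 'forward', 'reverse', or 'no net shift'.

Direction: reverse

Q₀ = 1.509 vs Keq = 1.6790e+04 ⇒ Q<K, forward
Step 1:
                  A         J
  I          0.4664     0.535
  C         -0.4288    0.4288
  E         0.03764    0.9638
  solve Keq expr → x = 0.1429; check Q = 1.6790e+04
Then add 0.01934 M of A.
Step 2:
                  A         J
  I         0.05698    0.9638
  C        -0.01861   0.01861
  E         0.03836    0.9824
  solve Keq expr → x = 0.006204; check Q = 1.6790e+04
Then remove 0.008191 M of A.
Step 3:
                  A         J
  I         0.03017    0.9824
  C        0.007883 -0.007883
  E         0.03806    0.9745
  solve Keq expr → x = -0.002628; check Q = 1.6790e+04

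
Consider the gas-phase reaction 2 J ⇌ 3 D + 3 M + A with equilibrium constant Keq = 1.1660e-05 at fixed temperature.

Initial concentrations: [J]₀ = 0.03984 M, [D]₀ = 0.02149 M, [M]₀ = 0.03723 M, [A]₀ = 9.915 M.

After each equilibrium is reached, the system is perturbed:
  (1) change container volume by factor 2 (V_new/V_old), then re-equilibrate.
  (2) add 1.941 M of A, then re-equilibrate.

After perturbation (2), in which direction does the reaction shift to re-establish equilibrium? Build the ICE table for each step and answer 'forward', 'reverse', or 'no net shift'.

Q₀ = 3.1992e-06 vs Keq = 1.1660e-05 ⇒ Q<K, forward
Step 1:
                   J          D          M          A
  init       0.03984    0.02149    0.03723      9.915
  Δ        -0.003676   0.005514   0.005514   0.001838
  eq         0.03616      0.027    0.04274      9.917
  solve Keq expr → x = 0.001838; check Q = 1.1660e-05
Then change container volume by factor 2 (V_new/V_old).
Step 2:
                   J          D          M          A
  init       0.01808     0.0135    0.02137      4.958
  Δ         -0.00614   0.009211   0.009211    0.00307
  eq         0.01194    0.02271    0.03058      4.961
  solve Keq expr → x = 0.00307; check Q = 1.1660e-05
Then add 1.941 M of A.
Step 3:
                   J          D          M          A
  init       0.01194    0.02271    0.03058      6.902
  Δ       6.4092e-04 -9.6137e-04 -9.6137e-04 -3.2046e-04
  eq         0.01258    0.02175    0.02962      6.902
  solve Keq expr → x = -3.2046e-04; check Q = 1.1660e-05

Direction: reverse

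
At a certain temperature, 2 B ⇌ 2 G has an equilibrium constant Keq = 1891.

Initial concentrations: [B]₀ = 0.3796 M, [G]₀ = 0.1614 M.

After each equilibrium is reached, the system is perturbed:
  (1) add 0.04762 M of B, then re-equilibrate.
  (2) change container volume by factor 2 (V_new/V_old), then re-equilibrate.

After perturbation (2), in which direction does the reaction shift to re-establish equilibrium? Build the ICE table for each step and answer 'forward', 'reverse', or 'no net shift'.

Direction: no net shift

Q₀ = 0.1808 vs Keq = 1891 ⇒ Q<K, forward
Step 1:
                   B          G
  init        0.3796     0.1614
  Δ          -0.3674     0.3674
  eq         0.01216     0.5288
  solve Keq expr → x = 0.1837; check Q = 1891
Then add 0.04762 M of B.
Step 2:
                   B          G
  init       0.05978     0.5288
  Δ         -0.04655    0.04655
  eq         0.01323     0.5754
  solve Keq expr → x = 0.02327; check Q = 1891
Then change container volume by factor 2 (V_new/V_old).
Step 3:
                   B          G
  init      0.006616     0.2877
  Δ                0          0
  eq        0.006616     0.2877
  solve Keq expr → x = 0; check Q = 1891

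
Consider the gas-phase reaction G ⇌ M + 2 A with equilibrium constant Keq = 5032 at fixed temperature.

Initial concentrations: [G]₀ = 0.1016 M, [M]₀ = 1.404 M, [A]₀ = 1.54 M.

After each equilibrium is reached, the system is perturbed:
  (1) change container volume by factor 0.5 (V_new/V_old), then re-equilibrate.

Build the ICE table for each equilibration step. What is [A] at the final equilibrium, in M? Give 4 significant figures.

Q₀ = 32.77 vs Keq = 5032 ⇒ Q<K, forward
Step 1:
                  G         M         A
  init       0.1016     1.404      1.54
  Δ         -0.1007    0.1007    0.2014
  eq      9.0677e-04     1.505     1.741
  solve Keq expr → x = 0.1007; check Q = 5032
Then change container volume by factor 0.5 (V_new/V_old).
Step 2:
                  G         M         A
  init     0.001814     3.009     3.483
  Δ        0.005383 -0.005383  -0.01077
  eq       0.007196     3.004     3.472
  solve Keq expr → x = -0.005383; check Q = 5032

[A]_eq = 3.472 M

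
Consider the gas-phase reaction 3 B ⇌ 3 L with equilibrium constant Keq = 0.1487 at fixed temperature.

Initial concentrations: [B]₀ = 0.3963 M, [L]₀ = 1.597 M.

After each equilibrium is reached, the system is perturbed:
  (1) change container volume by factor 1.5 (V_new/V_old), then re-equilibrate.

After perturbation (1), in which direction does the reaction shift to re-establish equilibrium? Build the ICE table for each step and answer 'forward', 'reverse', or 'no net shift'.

Q₀ = 65.44 vs Keq = 0.1487 ⇒ Q>K, reverse
Step 1:
                    B           L
  init         0.3963       1.597
  Δ            0.9067     -0.9067
  eq            1.303      0.6903
  solve Keq expr → x = -0.3022; check Q = 0.1487
Then change container volume by factor 1.5 (V_new/V_old).
Step 2:
                    B           L
  init         0.8687      0.4602
  Δ                 0           0
  eq           0.8687      0.4602
  solve Keq expr → x = 0; check Q = 0.1487

Direction: no net shift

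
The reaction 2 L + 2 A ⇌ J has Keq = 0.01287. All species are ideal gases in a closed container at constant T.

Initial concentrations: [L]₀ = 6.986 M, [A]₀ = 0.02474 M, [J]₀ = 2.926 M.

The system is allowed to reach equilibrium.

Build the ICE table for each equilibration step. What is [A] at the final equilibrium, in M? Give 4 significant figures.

[A]_eq = 1.53 M

Q₀ = 97.95 vs Keq = 0.01287 ⇒ Q>K, reverse
Step 1:
                  L         A         J
  I           6.986   0.02474     2.926
  C           1.506     1.506   -0.7528
  E           8.492      1.53     2.173
  solve Keq expr → x = -0.7528; check Q = 0.01287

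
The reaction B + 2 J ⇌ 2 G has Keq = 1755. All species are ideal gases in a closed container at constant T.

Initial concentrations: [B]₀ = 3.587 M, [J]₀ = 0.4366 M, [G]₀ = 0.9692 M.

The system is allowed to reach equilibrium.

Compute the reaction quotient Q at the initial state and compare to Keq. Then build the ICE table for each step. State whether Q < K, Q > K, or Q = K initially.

Q₀ = 1.374 vs Keq = 1755 ⇒ Q<K, forward
Step 1:
                    B           J           G
  init          3.587      0.4366      0.9692
  Δ           -0.2093     -0.4186      0.4186
  eq            3.378     0.01802       1.388
  solve Keq expr → x = 0.2093; check Q = 1755

Q₀ = 1.374; Q < K (proceeds forward)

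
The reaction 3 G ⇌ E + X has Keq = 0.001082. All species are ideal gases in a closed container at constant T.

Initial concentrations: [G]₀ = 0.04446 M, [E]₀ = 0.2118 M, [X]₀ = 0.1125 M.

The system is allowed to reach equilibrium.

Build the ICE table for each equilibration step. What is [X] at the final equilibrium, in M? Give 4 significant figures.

[X]_eq = 5.9516e-04 M

Q₀ = 271.1 vs Keq = 0.001082 ⇒ Q>K, reverse
Step 1:
                   G          E          X
  I          0.04446     0.2118     0.1125
  C           0.3357    -0.1119    -0.1119
  E           0.3802     0.0999 5.9516e-04
  solve Keq expr → x = -0.1119; check Q = 0.001082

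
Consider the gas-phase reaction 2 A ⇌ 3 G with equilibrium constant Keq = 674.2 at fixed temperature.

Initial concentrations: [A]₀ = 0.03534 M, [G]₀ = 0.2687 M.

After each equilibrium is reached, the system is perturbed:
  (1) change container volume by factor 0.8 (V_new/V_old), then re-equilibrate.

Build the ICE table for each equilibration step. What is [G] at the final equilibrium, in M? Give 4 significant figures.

[G]_eq = 0.3882 M

Q₀ = 15.53 vs Keq = 674.2 ⇒ Q<K, forward
Step 1:
                   A          G
  Initial    0.03534     0.2687
  Change    -0.02864    0.04296
  Equil     0.006701     0.3117
  solve Keq expr → x = 0.01432; check Q = 674.2
Then change container volume by factor 0.8 (V_new/V_old).
Step 2:
                   A          G
  Initial   0.008376     0.3896
  Change  9.3796e-04  -0.001407
  Equil     0.009314     0.3882
  solve Keq expr → x = -4.6898e-04; check Q = 674.2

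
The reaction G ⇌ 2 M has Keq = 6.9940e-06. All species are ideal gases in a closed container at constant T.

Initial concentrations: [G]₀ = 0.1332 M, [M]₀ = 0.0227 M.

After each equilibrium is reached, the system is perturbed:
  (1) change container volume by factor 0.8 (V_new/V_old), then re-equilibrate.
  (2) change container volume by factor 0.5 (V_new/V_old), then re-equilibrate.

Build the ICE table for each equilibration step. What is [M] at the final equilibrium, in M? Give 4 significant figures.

[M]_eq = 0.001588 M

Q₀ = 0.003869 vs Keq = 6.9940e-06 ⇒ Q>K, reverse
Step 1:
                   G          M
  I           0.1332     0.0227
  C          0.01085    -0.0217
  E            0.144   0.001004
  solve Keq expr → x = -0.01085; check Q = 6.9940e-06
Then change container volume by factor 0.8 (V_new/V_old).
Step 2:
                   G          M
  I           0.1801   0.001255
  C       6.6126e-05 -1.3225e-04
  E           0.1801   0.001122
  solve Keq expr → x = -6.6126e-05; check Q = 6.9940e-06
Then change container volume by factor 0.5 (V_new/V_old).
Step 3:
                   G          M
  I           0.3603   0.002245
  C       3.2838e-04 -6.5677e-04
  E           0.3606   0.001588
  solve Keq expr → x = -3.2838e-04; check Q = 6.9940e-06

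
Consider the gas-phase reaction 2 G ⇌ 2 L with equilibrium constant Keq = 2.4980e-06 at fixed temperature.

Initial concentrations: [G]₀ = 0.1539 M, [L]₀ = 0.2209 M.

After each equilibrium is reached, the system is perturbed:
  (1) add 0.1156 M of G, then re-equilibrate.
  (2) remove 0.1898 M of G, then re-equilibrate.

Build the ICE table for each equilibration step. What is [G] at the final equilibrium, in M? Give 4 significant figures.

Q₀ = 2.06 vs Keq = 2.4980e-06 ⇒ Q>K, reverse
Step 1:
                    G           L
  I            0.1539      0.2209
  C            0.2203     -0.2203
  E            0.3742  5.9144e-04
  solve Keq expr → x = -0.1102; check Q = 2.4980e-06
Then add 0.1156 M of G.
Step 2:
                    G           L
  I            0.4898  5.9144e-04
  C       -1.8242e-04  1.8242e-04
  E            0.4896  7.7386e-04
  solve Keq expr → x = 9.1209e-05; check Q = 2.4980e-06
Then remove 0.1898 M of G.
Step 3:
                    G           L
  I            0.2998  7.7386e-04
  C        2.9951e-04 -2.9951e-04
  E            0.3001  4.7435e-04
  solve Keq expr → x = -1.4975e-04; check Q = 2.4980e-06

[G]_eq = 0.3001 M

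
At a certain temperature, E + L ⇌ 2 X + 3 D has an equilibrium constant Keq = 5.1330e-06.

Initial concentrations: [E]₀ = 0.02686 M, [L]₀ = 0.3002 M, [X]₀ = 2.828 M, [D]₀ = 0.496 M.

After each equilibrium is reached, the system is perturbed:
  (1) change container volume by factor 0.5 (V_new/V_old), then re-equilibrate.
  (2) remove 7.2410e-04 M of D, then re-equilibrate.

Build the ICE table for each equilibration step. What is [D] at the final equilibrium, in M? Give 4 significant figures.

[D]_eq = 0.004181 M

Q₀ = 121 vs Keq = 5.1330e-06 ⇒ Q>K, reverse
Step 1:
                   E          L          X          D
  init       0.02686     0.3002      2.828      0.496
  Δ           0.1639     0.1639    -0.3279    -0.4918
  eq          0.1908     0.4641        2.5   0.004174
  solve Keq expr → x = -0.1639; check Q = 5.1330e-06
Then change container volume by factor 0.5 (V_new/V_old).
Step 2:
                   E          L          X          D
  init        0.3816     0.9283          5   0.008348
  Δ         0.001388   0.001388  -0.002777  -0.004165
  eq           0.383     0.9297      4.997   0.004183
  solve Keq expr → x = -0.001388; check Q = 5.1330e-06
Then remove 7.2410e-04 M of D.
Step 3:
                   E          L          X          D
  init         0.383     0.9297      4.997   0.003459
  Δ       -2.4086e-04 -2.4086e-04 4.8173e-04 7.2259e-04
  eq          0.3828     0.9294      4.998   0.004181
  solve Keq expr → x = 2.4086e-04; check Q = 5.1330e-06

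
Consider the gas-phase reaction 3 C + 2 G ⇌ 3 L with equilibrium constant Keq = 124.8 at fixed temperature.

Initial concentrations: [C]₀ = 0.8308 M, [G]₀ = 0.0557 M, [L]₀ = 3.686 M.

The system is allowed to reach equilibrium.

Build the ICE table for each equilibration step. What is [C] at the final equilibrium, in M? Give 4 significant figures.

[C]_eq = 1.284 M

Q₀ = 2.8149e+04 vs Keq = 124.8 ⇒ Q>K, reverse
Step 1:
                   C          G          L
  Initial     0.8308     0.0557      3.686
  Change       0.453      0.302     -0.453
  Equil        1.284     0.3577      3.233
  solve Keq expr → x = -0.151; check Q = 124.8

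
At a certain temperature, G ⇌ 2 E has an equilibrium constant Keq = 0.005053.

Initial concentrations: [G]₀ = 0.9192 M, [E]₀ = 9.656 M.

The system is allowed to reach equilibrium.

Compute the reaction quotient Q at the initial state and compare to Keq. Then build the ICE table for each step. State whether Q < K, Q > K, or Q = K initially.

Q₀ = 101.4 vs Keq = 0.005053 ⇒ Q>K, reverse
Step 1:
                   G          E
  init        0.9192      9.656
  Δ            4.743     -9.487
  eq           5.663     0.1692
  solve Keq expr → x = -4.743; check Q = 0.005053

Q₀ = 101.4; Q > K (proceeds reverse)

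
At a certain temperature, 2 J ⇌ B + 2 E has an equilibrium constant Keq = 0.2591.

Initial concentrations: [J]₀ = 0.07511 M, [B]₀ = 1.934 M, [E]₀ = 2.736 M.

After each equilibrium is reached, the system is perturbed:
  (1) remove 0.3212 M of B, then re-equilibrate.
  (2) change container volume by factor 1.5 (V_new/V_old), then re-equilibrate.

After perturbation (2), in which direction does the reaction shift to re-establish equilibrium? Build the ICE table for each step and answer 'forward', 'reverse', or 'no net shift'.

Q₀ = 2566 vs Keq = 0.2591 ⇒ Q>K, reverse
Step 1:
                    J           B           E
  Initial     0.07511       1.934       2.736
  Change        1.798     -0.8992      -1.798
  Equil         1.874       1.035      0.9375
  solve Keq expr → x = -0.8992; check Q = 0.2591
Then remove 0.3212 M of B.
Step 2:
                    J           B           E
  Initial       1.874      0.7136      0.9375
  Change     -0.09772     0.04886     0.09772
  Equil         1.776      0.7624       1.035
  solve Keq expr → x = 0.04886; check Q = 0.2591
Then change container volume by factor 1.5 (V_new/V_old).
Step 3:
                    J           B           E
  Initial       1.184      0.5083      0.6902
  Change     -0.07445     0.03723     0.07445
  Equil         1.109      0.5455      0.7646
  solve Keq expr → x = 0.03723; check Q = 0.2591

Direction: forward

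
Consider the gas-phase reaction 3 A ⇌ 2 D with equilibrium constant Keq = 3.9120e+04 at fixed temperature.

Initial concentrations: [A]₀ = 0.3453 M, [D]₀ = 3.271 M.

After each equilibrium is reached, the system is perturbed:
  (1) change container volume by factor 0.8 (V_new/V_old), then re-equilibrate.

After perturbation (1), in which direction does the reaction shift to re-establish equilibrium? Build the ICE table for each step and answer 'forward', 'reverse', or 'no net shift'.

Direction: forward

Q₀ = 259.9 vs Keq = 3.9120e+04 ⇒ Q<K, forward
Step 1:
                   A          D
  Initial     0.3453      3.271
  Change      -0.278     0.1853
  Equil      0.06734      3.456
  solve Keq expr → x = 0.09265; check Q = 3.9120e+04
Then change container volume by factor 0.8 (V_new/V_old).
Step 2:
                   A          D
  Initial    0.08418       4.32
  Change   -0.005986   0.003991
  Equil      0.07819      4.324
  solve Keq expr → x = 0.001995; check Q = 3.9120e+04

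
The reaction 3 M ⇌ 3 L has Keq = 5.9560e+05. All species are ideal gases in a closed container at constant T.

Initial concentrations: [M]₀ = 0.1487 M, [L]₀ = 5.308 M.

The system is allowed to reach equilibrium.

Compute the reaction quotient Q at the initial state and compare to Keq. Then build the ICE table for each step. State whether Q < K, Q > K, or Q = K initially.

Q₀ = 4.5484e+04; Q < K (proceeds forward)

Q₀ = 4.5484e+04 vs Keq = 5.9560e+05 ⇒ Q<K, forward
Step 1:
                  M         L
  I          0.1487     5.308
  C        -0.08461   0.08461
  E         0.06409     5.393
  solve Keq expr → x = 0.0282; check Q = 5.9560e+05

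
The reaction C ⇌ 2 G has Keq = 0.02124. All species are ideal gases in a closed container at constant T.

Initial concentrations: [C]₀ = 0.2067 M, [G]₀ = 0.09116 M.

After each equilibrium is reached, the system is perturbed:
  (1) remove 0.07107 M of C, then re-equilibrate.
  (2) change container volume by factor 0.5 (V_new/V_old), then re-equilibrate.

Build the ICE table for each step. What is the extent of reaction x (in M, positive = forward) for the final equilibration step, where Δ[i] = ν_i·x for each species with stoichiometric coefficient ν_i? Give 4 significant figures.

x = -0.01566 M

Q₀ = 0.0402 vs Keq = 0.02124 ⇒ Q>K, reverse
Step 1:
                  C         G
  I          0.2067   0.09116
  C         0.01154  -0.02308
  E          0.2182   0.06808
  solve Keq expr → x = -0.01154; check Q = 0.02124
Then remove 0.07107 M of C.
Step 2:
                  C         G
  I          0.1472   0.06808
  C        0.005564  -0.01113
  E          0.1527   0.05696
  solve Keq expr → x = -0.005564; check Q = 0.02124
Then change container volume by factor 0.5 (V_new/V_old).
Step 3:
                  C         G
  I          0.3055    0.1139
  C         0.01566  -0.03133
  E          0.3211   0.08259
  solve Keq expr → x = -0.01566; check Q = 0.02124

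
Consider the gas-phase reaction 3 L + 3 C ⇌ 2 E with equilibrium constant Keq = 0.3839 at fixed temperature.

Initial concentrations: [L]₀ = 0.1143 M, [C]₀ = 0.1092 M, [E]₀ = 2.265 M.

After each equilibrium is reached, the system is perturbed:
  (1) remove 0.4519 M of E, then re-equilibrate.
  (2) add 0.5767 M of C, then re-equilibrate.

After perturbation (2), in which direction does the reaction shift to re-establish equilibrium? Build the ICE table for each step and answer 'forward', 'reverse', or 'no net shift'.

Direction: forward

Q₀ = 2.6383e+06 vs Keq = 0.3839 ⇒ Q>K, reverse
Step 1:
                   L          C          E
  I           0.1143     0.1092      2.265
  C            1.217      1.217    -0.8113
  E            1.331      1.326      1.454
  solve Keq expr → x = -0.4057; check Q = 0.3839
Then remove 0.4519 M of E.
Step 2:
                   L          C          E
  I            1.331      1.326      1.002
  C          -0.1237    -0.1237    0.08248
  E            1.208      1.203      1.084
  solve Keq expr → x = 0.04124; check Q = 0.3839
Then add 0.5767 M of C.
Step 3:
                   L          C          E
  I            1.208      1.779      1.084
  C          -0.2071    -0.2071     0.1381
  E            1.001      1.572      1.222
  solve Keq expr → x = 0.06903; check Q = 0.3839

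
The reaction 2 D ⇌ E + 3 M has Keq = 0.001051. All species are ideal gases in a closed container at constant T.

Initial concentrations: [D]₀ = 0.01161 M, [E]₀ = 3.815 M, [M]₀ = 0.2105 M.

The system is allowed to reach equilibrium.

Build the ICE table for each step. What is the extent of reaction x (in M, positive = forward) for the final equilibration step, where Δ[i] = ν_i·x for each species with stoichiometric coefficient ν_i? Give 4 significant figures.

Q₀ = 264 vs Keq = 0.001051 ⇒ Q>K, reverse
Step 1:
                  D         E         M
  I         0.01161     3.815    0.2105
  C          0.1286  -0.06428   -0.1928
  E          0.1402     3.751   0.01766
  solve Keq expr → x = -0.06428; check Q = 0.001051

x = -0.06428 M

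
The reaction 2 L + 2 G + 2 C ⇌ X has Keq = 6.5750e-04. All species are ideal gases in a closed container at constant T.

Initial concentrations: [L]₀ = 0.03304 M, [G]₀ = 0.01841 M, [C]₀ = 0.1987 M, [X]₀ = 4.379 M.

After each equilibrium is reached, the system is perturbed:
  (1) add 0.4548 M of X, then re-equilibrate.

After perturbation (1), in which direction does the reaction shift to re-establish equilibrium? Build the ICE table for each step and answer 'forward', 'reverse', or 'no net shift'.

Q₀ = 2.9977e+08 vs Keq = 6.5750e-04 ⇒ Q>K, reverse
Step 1:
                    L           G           C           X
  Initial     0.03304     0.01841      0.1987       4.379
  Change        3.855       3.855       3.855      -1.928
  Equil         3.888       3.874       4.054       2.451
  solve Keq expr → x = -1.928; check Q = 6.5750e-04
Then add 0.4548 M of X.
Step 2:
                    L           G           C           X
  Initial       3.888       3.874       4.054       2.906
  Change       0.1014      0.1014      0.1014     -0.0507
  Equil          3.99       3.975       4.155       2.855
  solve Keq expr → x = -0.0507; check Q = 6.5750e-04

Direction: reverse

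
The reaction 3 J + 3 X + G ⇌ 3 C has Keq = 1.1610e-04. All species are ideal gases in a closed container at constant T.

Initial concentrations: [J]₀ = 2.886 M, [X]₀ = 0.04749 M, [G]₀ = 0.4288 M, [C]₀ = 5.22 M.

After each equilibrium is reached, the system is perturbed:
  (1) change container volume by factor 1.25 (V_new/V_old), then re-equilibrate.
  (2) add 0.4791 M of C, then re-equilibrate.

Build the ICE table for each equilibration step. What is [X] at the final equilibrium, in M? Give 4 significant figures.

Q₀ = 1.2884e+05 vs Keq = 1.1610e-04 ⇒ Q>K, reverse
Step 1:
                   J          X          G          C
  Initial      2.886    0.04749     0.4288       5.22
  Change       3.755      3.755      1.252     -3.755
  Equil        6.641      3.803      1.681      1.465
  solve Keq expr → x = -1.252; check Q = 1.1610e-04
Then change container volume by factor 1.25 (V_new/V_old).
Step 2:
                   J          X          G          C
  Initial      5.313      3.042      1.344      1.172
  Change       0.196      0.196    0.06534     -0.196
  Equil        5.509      3.238       1.41     0.9758
  solve Keq expr → x = -0.06534; check Q = 1.1610e-04
Then add 0.4791 M of C.
Step 3:
                   J          X          G          C
  Initial      5.509      3.238       1.41      1.455
  Change      0.3029     0.3029      0.101    -0.3029
  Equil        5.812      3.541      1.511      1.152
  solve Keq expr → x = -0.101; check Q = 1.1610e-04

[X]_eq = 3.541 M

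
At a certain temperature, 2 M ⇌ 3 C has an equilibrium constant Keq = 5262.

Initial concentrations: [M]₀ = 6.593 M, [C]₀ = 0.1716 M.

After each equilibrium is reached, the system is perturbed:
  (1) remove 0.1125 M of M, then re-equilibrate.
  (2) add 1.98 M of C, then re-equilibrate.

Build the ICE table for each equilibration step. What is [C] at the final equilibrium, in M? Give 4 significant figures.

Q₀ = 1.1625e-04 vs Keq = 5262 ⇒ Q<K, forward
Step 1:
                  M         C
  Initial     6.593    0.1716
  Change     -6.192     9.288
  Equil      0.4011     9.459
  solve Keq expr → x = 3.096; check Q = 5262
Then remove 0.1125 M of M.
Step 2:
                  M         C
  Initial    0.2886     9.459
  Change     0.1027   -0.1541
  Equil      0.3913     9.305
  solve Keq expr → x = -0.05137; check Q = 5262
Then add 1.98 M of C.
Step 3:
                  M         C
  Initial    0.3913     11.29
  Change      0.119   -0.1785
  Equil      0.5103     11.11
  solve Keq expr → x = -0.05949; check Q = 5262

[C]_eq = 11.11 M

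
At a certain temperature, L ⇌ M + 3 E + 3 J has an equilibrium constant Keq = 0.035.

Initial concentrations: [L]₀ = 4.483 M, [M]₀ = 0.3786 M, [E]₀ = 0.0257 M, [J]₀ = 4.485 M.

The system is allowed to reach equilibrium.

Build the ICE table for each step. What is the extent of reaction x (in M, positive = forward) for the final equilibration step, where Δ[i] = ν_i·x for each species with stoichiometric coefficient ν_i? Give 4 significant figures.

Q₀ = 1.2933e-04 vs Keq = 0.035 ⇒ Q<K, forward
Step 1:
                    L           M           E           J
  Initial       4.483      0.3786      0.0257       4.485
  Change     -0.04322     0.04322      0.1296      0.1296
  Equil          4.44      0.4218      0.1553       4.615
  solve Keq expr → x = 0.04322; check Q = 0.035

x = 0.04322 M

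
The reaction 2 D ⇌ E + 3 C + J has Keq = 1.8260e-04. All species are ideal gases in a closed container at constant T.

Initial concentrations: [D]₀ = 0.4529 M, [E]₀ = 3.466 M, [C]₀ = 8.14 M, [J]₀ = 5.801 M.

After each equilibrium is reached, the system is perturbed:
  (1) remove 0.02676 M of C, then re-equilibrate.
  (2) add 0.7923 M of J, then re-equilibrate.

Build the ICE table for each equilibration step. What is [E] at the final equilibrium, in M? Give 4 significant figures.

Q₀ = 5.2869e+04 vs Keq = 1.8260e-04 ⇒ Q>K, reverse
Step 1:
                    D           E           C           J
  I            0.4529       3.466        8.14       5.801
  C             5.337      -2.668      -8.005      -2.668
  E              5.79      0.7976      0.1348       3.133
  solve Keq expr → x = -2.668; check Q = 1.8260e-04
Then remove 0.02676 M of C.
Step 2:
                    D           E           C           J
  I              5.79      0.7976       0.108       3.133
  C          -0.01726    0.008629     0.02589    0.008629
  E             5.772      0.8062      0.1339       3.141
  solve Keq expr → x = 0.008629; check Q = 1.8260e-04
Then add 0.7923 M of J.
Step 3:
                    D           E           C           J
  I             5.772      0.8062      0.1339       3.934
  C           0.00626    -0.00313    -0.00939    -0.00313
  E             5.779      0.8031      0.1245        3.93
  solve Keq expr → x = -0.00313; check Q = 1.8260e-04

[E]_eq = 0.8031 M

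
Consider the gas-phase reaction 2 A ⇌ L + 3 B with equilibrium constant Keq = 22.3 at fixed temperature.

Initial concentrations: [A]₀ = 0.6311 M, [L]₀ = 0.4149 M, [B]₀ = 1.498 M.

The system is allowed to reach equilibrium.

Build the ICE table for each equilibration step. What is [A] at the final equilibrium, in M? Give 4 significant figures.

[A]_eq = 0.3918 M

Q₀ = 3.502 vs Keq = 22.3 ⇒ Q<K, forward
Step 1:
                    A           L           B
  I            0.6311      0.4149       1.498
  C           -0.2393      0.1197       0.359
  E            0.3918      0.5346       1.857
  solve Keq expr → x = 0.1197; check Q = 22.3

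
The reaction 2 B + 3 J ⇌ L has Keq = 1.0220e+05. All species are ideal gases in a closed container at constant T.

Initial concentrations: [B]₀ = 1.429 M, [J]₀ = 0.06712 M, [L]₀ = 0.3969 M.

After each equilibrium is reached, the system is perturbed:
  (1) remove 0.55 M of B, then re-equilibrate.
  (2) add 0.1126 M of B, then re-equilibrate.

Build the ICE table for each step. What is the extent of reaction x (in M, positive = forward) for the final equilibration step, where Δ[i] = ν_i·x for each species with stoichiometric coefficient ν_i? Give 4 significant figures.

Q₀ = 642.8 vs Keq = 1.0220e+05 ⇒ Q<K, forward
Step 1:
                  B         J         L
  I           1.429   0.06712    0.3969
  C        -0.03622  -0.05433   0.01811
  E           1.393   0.01279     0.415
  solve Keq expr → x = 0.01811; check Q = 1.0220e+05
Then remove 0.55 M of B.
Step 2:
                  B         J         L
  I          0.8428   0.01279     0.415
  C        0.003345  0.005018 -0.001673
  E          0.8461   0.01781    0.4133
  solve Keq expr → x = -0.001673; check Q = 1.0220e+05
Then add 0.1126 M of B.
Step 3:
                  B         J         L
  I          0.9587   0.01781    0.4133
  C       -9.3761e-04 -0.001406 4.6881e-04
  E          0.9578    0.0164    0.4138
  solve Keq expr → x = 4.6881e-04; check Q = 1.0220e+05

x = 4.6881e-04 M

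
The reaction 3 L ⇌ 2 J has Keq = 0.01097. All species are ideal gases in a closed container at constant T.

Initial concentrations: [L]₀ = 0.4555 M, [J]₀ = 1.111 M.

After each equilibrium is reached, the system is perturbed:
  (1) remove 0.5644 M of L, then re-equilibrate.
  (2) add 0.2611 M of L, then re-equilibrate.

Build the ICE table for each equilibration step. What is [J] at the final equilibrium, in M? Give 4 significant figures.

[J]_eq = 0.1969 M

Q₀ = 13.06 vs Keq = 0.01097 ⇒ Q>K, reverse
Step 1:
                  L         J
  Initial    0.4555     1.111
  Change      1.301   -0.8672
  Equil       1.756    0.2438
  solve Keq expr → x = -0.4336; check Q = 0.01097
Then remove 0.5644 M of L.
Step 2:
                  L         J
  Initial     1.192    0.2438
  Change     0.1276  -0.08504
  Equil       1.319    0.1587
  solve Keq expr → x = -0.04252; check Q = 0.01097
Then add 0.2611 M of L.
Step 3:
                  L         J
  Initial     1.581    0.1587
  Change   -0.05726   0.03817
  Equil       1.523    0.1969
  solve Keq expr → x = 0.01909; check Q = 0.01097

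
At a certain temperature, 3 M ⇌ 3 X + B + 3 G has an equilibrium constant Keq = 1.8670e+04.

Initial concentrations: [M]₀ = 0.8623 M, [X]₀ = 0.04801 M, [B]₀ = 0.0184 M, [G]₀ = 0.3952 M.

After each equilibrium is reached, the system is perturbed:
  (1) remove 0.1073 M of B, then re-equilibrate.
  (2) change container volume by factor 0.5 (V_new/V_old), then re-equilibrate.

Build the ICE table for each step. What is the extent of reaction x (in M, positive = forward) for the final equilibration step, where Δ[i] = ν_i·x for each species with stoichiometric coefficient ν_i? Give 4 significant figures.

x = -0.02095 M

Q₀ = 1.9601e-07 vs Keq = 1.8670e+04 ⇒ Q<K, forward
Step 1:
                    M           X           B           G
  Initial      0.8623     0.04801      0.0184      0.3952
  Change       -0.835       0.835      0.2783       0.835
  Equil       0.02731       0.883      0.2967        1.23
  solve Keq expr → x = 0.2783; check Q = 1.8670e+04
Then remove 0.1073 M of B.
Step 2:
                    M           X           B           G
  Initial     0.02731       0.883      0.1894        1.23
  Change    -0.003581    0.003581    0.001194    0.003581
  Equil       0.02373      0.8866      0.1906       1.234
  solve Keq expr → x = 0.001194; check Q = 1.8670e+04
Then change container volume by factor 0.5 (V_new/V_old).
Step 3:
                    M           X           B           G
  Initial     0.04746       1.773      0.3812       2.468
  Change      0.06286    -0.06286    -0.02095    -0.06286
  Equil        0.1103        1.71      0.3603       2.405
  solve Keq expr → x = -0.02095; check Q = 1.8670e+04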